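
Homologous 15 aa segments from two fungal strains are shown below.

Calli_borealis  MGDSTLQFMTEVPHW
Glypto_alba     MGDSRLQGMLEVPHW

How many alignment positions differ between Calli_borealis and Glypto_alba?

3

Differing sites — 5:T/R; 8:F/G; 10:T/L.
That gives 3 mismatches out of 15 aligned sites, so the Hamming distance is 3.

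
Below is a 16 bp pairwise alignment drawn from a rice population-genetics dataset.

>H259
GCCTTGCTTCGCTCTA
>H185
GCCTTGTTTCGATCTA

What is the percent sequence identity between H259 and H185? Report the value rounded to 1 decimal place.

87.5%

Differing sites — 7:C/T; 12:C/A.
14 of the 16 sites match, so the percent identity is 14/16 × 100 = 87.5%.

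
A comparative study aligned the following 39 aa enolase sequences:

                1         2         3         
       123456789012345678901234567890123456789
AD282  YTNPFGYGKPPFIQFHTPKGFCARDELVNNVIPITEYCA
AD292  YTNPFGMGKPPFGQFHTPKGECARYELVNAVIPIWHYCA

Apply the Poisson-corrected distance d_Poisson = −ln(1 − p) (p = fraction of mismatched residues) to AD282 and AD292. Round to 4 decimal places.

Mismatches occur at site 7 (Y↔M), site 13 (I↔G), site 21 (F↔E), site 25 (D↔Y), site 30 (N↔A), site 35 (T↔W), site 36 (E↔H).
p = 7/39 = 0.179487.
d = −ln(1 − 0.179487) = −ln(0.820513) = 0.1978.

0.1978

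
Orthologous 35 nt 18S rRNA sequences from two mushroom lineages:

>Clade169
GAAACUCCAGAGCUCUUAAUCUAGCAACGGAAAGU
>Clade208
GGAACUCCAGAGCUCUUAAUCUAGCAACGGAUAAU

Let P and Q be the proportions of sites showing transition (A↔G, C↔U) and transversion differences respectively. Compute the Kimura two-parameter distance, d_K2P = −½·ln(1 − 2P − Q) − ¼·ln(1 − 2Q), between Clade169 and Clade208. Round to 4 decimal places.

0.0918

Mismatches occur at site 2 (A→G, transition), site 32 (A→U, transversion), site 34 (G→A, transition).
Of the 3 differences, 2 transitions and 1 transversion over 35 sites: P = 2/35 = 0.057143, Q = 1/35 = 0.028571.
d = −0.5·ln(0.857143) − 0.25·ln(0.942858) = −0.5·(-0.154151) − 0.25·(-0.058840) = 0.0918.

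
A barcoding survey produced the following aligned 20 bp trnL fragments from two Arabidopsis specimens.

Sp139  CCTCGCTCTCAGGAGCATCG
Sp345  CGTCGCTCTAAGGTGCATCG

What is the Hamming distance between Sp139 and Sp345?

3

Mismatches occur at site 2 (C/G), site 10 (C/A), site 14 (A/T).
That gives 3 mismatches out of 20 aligned sites, so the Hamming distance is 3.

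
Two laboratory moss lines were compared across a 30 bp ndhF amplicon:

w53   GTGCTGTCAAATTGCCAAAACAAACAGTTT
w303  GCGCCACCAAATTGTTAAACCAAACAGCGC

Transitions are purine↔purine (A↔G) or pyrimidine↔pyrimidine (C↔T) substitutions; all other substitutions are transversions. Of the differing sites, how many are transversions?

2

Mismatches occur at site 2 (T→C, transition), site 5 (T→C, transition), site 6 (G→A, transition), site 7 (T→C, transition), site 15 (C→T, transition), site 16 (C→T, transition), site 20 (A→C, transversion), site 28 (T→C, transition), site 29 (T→G, transversion), site 30 (T→C, transition).
Of the 10 differences, 8 transitions and 2 transversions, so the answer is 2.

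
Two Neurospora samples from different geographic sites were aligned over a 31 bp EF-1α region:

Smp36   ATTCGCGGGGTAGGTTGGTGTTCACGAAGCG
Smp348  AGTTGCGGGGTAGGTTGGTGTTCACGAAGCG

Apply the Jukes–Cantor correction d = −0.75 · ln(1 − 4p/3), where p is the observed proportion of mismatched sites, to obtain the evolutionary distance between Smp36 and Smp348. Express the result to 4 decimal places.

Differing sites — 2:T/G; 4:C/T.
p = 2/31 = 0.064516.
d = −0.75 · ln(1 − (4/3)·0.064516) = −0.75 · ln(0.913979) = −0.75 · (-0.089948) = 0.0675.

0.0675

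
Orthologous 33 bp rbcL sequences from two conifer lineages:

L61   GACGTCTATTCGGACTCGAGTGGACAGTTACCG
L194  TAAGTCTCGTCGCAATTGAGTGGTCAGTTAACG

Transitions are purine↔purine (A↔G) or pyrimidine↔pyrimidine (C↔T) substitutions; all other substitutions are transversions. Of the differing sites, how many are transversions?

The sequences differ at positions 1 (G/T, transversion), 3 (C/A, transversion), 8 (A/C, transversion), 9 (T/G, transversion), 13 (G/C, transversion), 15 (C/A, transversion), 17 (C/T, transition), 24 (A/T, transversion), 31 (C/A, transversion).
Of the 9 differences, 1 transition and 8 transversions, so the answer is 8.

8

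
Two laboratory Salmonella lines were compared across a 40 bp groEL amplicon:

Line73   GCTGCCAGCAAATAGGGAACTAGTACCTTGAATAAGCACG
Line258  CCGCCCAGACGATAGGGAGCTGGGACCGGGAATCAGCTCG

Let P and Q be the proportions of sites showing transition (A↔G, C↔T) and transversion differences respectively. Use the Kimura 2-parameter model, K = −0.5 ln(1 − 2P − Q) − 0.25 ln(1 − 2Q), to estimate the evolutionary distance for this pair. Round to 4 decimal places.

Mismatches occur at site 1 (G↔C, transversion), site 3 (T↔G, transversion), site 4 (G↔C, transversion), site 9 (C↔A, transversion), site 10 (A↔C, transversion), site 11 (A↔G, transition), site 19 (A↔G, transition), site 22 (A↔G, transition), site 24 (T↔G, transversion), site 28 (T↔G, transversion), site 29 (T↔G, transversion), site 34 (A↔C, transversion), site 38 (A↔T, transversion).
Of the 13 differences, 3 transitions and 10 transversions over 40 sites: P = 3/40 = 0.075000, Q = 10/40 = 0.250000.
d = −0.5·ln(0.600000) − 0.25·ln(0.500000) = −0.5·(-0.510826) − 0.25·(-0.693147) = 0.4287.

0.4287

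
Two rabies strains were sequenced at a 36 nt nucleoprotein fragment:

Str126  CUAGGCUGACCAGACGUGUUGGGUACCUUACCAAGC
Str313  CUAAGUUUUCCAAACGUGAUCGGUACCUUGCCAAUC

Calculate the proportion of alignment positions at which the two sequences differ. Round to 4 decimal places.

The sequences differ at positions 4 (G/A), 6 (C/U), 8 (G/U), 9 (A/U), 13 (G/A), 19 (U/A), 21 (G/C), 30 (A/G), 35 (G/U).
There are 9 differences over 36 sites, so p = 9/36 = 0.2500.

0.2500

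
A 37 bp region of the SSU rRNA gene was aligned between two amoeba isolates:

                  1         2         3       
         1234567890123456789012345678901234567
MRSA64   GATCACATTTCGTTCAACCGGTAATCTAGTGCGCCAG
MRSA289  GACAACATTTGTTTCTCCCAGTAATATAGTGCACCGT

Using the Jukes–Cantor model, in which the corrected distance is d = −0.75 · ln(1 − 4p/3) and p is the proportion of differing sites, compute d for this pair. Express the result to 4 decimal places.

Mismatches occur at site 3 (T↔C), site 4 (C↔A), site 11 (C↔G), site 12 (G↔T), site 16 (A↔T), site 17 (A↔C), site 20 (G↔A), site 26 (C↔A), site 33 (G↔A), site 36 (A↔G), site 37 (G↔T).
p = 11/37 = 0.297297.
d = −0.75 · ln(1 − (4/3)·0.297297) = −0.75 · ln(0.603604) = −0.75 · (-0.504837) = 0.3786.

0.3786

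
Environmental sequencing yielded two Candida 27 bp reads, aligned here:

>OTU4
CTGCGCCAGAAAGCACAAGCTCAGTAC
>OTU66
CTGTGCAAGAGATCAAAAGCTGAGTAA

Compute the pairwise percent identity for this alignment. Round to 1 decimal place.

74.1%

Differing sites — 4:C/T; 7:C/A; 11:A/G; 13:G/T; 16:C/A; 22:C/G; 27:C/A.
20 of the 27 sites match, so the percent identity is 20/27 × 100 = 74.1%.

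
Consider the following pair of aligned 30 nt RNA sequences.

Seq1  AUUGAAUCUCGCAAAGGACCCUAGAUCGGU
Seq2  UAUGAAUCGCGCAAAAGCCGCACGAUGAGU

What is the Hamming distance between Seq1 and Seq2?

10

Differing sites — 1:A/U; 2:U/A; 9:U/G; 16:G/A; 18:A/C; 20:C/G; 22:U/A; 23:A/C; 27:C/G; 28:G/A.
That gives 10 mismatches out of 30 aligned sites, so the Hamming distance is 10.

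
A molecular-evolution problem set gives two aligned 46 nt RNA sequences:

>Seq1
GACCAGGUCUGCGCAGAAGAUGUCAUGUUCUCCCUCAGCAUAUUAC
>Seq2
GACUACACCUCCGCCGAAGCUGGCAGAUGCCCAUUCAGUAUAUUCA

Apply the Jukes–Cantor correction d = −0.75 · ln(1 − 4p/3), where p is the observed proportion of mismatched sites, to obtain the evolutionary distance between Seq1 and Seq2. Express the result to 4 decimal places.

0.5091

Differing sites — 4:C/U; 6:G/C; 7:G/A; 8:U/C; 11:G/C; 15:A/C; 20:A/C; 23:U/G; 26:U/G; 27:G/A; 29:U/G; 31:U/C; 33:C/A; 34:C/U; 39:C/U; 45:A/C; 46:C/A.
p = 17/46 = 0.369565.
d = −0.75 · ln(1 − (4/3)·0.369565) = −0.75 · ln(0.507247) = −0.75 · (-0.678757) = 0.5091.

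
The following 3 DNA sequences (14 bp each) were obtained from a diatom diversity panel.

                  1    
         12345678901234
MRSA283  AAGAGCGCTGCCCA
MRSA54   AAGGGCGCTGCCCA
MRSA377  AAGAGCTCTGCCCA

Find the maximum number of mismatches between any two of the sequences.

2

Pairwise Hamming distances:
  MRSA283 vs MRSA54: 1
  MRSA283 vs MRSA377: 1
  MRSA54 vs MRSA377: 2
The largest is 2, between MRSA54 and MRSA377.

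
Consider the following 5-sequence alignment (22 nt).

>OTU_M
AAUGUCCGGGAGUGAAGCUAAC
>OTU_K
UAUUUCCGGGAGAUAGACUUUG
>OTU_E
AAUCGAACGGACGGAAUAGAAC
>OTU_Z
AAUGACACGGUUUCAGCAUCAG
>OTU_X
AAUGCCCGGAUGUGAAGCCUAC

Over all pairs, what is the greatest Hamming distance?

16

Pairwise Hamming distances:
  OTU_M vs OTU_K: 9
  OTU_M vs OTU_E: 10
  OTU_M vs OTU_Z: 11
  OTU_M vs OTU_X: 5
  OTU_K vs OTU_E: 16
  OTU_K vs OTU_Z: 13
  OTU_K vs OTU_X: 12
  OTU_E vs OTU_Z: 12
  OTU_E vs OTU_X: 13
  OTU_Z vs OTU_X: 12
The largest is 16, between OTU_K and OTU_E.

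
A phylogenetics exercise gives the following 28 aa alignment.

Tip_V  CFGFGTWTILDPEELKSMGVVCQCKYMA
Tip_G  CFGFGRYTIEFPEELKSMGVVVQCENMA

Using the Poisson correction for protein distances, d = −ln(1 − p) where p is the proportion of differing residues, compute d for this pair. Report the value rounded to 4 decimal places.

0.2877

Differing sites — 6:T/R; 7:W/Y; 10:L/E; 11:D/F; 22:C/V; 25:K/E; 26:Y/N.
p = 7/28 = 0.250000.
d = −ln(1 − 0.250000) = −ln(0.750000) = 0.2877.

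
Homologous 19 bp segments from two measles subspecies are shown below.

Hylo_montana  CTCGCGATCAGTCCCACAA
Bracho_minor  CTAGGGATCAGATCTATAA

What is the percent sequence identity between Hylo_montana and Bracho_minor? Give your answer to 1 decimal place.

The sequences differ at positions 3 (C/A), 5 (C/G), 12 (T/A), 13 (C/T), 15 (C/T), 17 (C/T).
13 of the 19 sites match, so the percent identity is 13/19 × 100 = 68.4%.

68.4%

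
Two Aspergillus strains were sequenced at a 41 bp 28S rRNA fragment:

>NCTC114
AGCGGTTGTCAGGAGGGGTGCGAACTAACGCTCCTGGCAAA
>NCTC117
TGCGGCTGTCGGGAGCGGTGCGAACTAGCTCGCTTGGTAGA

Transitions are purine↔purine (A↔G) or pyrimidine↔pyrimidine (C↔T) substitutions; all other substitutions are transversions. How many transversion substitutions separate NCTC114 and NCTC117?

4

The sequences differ at positions 1 (A/T, transversion), 6 (T/C, transition), 11 (A/G, transition), 16 (G/C, transversion), 28 (A/G, transition), 30 (G/T, transversion), 32 (T/G, transversion), 34 (C/T, transition), 38 (C/T, transition), 40 (A/G, transition).
Of the 10 differences, 6 transitions and 4 transversions, so the answer is 4.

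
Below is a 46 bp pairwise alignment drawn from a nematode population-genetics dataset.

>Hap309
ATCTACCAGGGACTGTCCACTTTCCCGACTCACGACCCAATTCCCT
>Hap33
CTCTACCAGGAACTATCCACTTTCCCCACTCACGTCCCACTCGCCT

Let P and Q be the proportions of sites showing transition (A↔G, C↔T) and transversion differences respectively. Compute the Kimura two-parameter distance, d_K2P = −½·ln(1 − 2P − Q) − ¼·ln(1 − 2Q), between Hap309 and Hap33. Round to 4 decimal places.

0.1979

The sequences differ at positions 1 (A/C, transversion), 11 (G/A, transition), 15 (G/A, transition), 27 (G/C, transversion), 35 (A/T, transversion), 40 (A/C, transversion), 42 (T/C, transition), 43 (C/G, transversion).
Of the 8 differences, 3 transitions and 5 transversions over 46 sites: P = 3/46 = 0.065217, Q = 5/46 = 0.108696.
d = −0.5·ln(0.760870) − 0.25·ln(0.782608) = −0.5·(-0.273293) − 0.25·(-0.245123) = 0.1979.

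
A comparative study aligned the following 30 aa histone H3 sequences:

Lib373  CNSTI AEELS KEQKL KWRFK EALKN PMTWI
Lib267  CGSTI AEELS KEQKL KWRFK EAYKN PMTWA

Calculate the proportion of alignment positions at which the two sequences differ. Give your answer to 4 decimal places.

0.1000

Mismatches occur at site 2 (N→G), site 23 (L→Y), site 30 (I→A).
There are 3 differences over 30 sites, so p = 3/30 = 0.1000.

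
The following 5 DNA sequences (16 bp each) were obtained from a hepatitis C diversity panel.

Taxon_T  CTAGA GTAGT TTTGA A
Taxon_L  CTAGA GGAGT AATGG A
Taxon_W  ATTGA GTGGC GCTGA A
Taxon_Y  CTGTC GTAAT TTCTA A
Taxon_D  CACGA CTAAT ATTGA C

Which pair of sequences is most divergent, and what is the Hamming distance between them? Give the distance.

Pairwise Hamming distances:
  Taxon_T vs Taxon_L: 4
  Taxon_T vs Taxon_W: 6
  Taxon_T vs Taxon_Y: 6
  Taxon_T vs Taxon_D: 6
  Taxon_L vs Taxon_W: 8
  Taxon_L vs Taxon_Y: 10
  Taxon_L vs Taxon_D: 8
  Taxon_W vs Taxon_Y: 11
  Taxon_W vs Taxon_D: 10
  Taxon_Y vs Taxon_D: 9
The largest is 11, between Taxon_W and Taxon_Y.

11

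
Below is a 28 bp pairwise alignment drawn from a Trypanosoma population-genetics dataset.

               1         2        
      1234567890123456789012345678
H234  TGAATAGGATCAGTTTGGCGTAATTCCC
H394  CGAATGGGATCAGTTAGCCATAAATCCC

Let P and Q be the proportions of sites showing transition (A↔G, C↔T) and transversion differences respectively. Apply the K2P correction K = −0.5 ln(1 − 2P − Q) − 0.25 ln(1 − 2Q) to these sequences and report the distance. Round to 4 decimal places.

Mismatches occur at site 1 (T/C, transition), site 6 (A/G, transition), site 16 (T/A, transversion), site 18 (G/C, transversion), site 20 (G/A, transition), site 24 (T/A, transversion).
Of the 6 differences, 3 transitions and 3 transversions over 28 sites: P = 3/28 = 0.107143, Q = 3/28 = 0.107143.
d = −0.5·ln(0.678571) − 0.25·ln(0.785714) = −0.5·(-0.387766) − 0.25·(-0.241162) = 0.2542.

0.2542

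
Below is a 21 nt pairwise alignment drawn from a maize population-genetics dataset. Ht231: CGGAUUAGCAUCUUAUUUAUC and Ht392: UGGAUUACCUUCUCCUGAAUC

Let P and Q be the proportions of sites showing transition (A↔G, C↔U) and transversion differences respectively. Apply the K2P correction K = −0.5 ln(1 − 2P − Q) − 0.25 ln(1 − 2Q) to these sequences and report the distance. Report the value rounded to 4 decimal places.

0.4415

Differing sites — 1:C/U (Ti); 8:G/C (Tv); 10:A/U (Tv); 14:U/C (Ti); 15:A/C (Tv); 17:U/G (Tv); 18:U/A (Tv).
Of the 7 differences, 2 transitions and 5 transversions over 21 sites: P = 2/21 = 0.095238, Q = 5/21 = 0.238095.
d = −0.5·ln(0.571429) − 0.25·ln(0.523810) = −0.5·(-0.559615) − 0.25·(-0.646626) = 0.4415.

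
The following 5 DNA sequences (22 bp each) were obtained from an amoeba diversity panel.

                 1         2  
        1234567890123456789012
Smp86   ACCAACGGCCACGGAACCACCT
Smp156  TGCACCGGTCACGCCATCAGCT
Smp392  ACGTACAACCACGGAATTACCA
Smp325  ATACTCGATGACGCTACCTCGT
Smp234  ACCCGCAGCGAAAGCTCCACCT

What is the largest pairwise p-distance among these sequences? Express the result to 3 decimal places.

0.636

Pairwise Hamming distances:
  Smp86 vs Smp156: 8
  Smp86 vs Smp392: 7
  Smp86 vs Smp325: 11
  Smp86 vs Smp234: 8
  Smp156 vs Smp392: 13
  Smp156 vs Smp325: 12
  Smp156 vs Smp234: 13
  Smp392 vs Smp325: 14
  Smp392 vs Smp234: 12
  Smp325 vs Smp234: 13
The largest is 14 mismatches, between Smp392 and Smp325; p = 14/22 = 0.636.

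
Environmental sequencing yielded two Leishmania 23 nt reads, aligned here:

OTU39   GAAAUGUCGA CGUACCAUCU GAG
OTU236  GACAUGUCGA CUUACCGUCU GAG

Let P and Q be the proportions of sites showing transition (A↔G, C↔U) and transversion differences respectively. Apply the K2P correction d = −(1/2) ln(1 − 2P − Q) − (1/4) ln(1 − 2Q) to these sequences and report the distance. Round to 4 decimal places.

0.1433

Differing sites — 3:A/C (Tv); 12:G/U (Tv); 17:A/G (Ti).
Of the 3 differences, 1 transition and 2 transversions over 23 sites: P = 1/23 = 0.043478, Q = 2/23 = 0.086957.
d = −0.5·ln(0.826087) − 0.25·ln(0.826086) = −0.5·(-0.191055) − 0.25·(-0.191056) = 0.1433.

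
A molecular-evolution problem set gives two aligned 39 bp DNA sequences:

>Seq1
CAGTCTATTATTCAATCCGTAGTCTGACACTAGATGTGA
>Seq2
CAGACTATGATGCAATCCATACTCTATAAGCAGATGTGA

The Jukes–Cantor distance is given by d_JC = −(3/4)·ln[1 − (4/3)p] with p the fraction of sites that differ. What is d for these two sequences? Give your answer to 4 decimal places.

Mismatches occur at site 4 (T↔A), site 9 (T↔G), site 12 (T↔G), site 19 (G↔A), site 22 (G↔C), site 26 (G↔A), site 27 (A↔T), site 28 (C↔A), site 30 (C↔G), site 31 (T↔C).
p = 10/39 = 0.256410.
d = −0.75 · ln(1 − (4/3)·0.256410) = −0.75 · ln(0.658120) = −0.75 · (-0.418368) = 0.3138.

0.3138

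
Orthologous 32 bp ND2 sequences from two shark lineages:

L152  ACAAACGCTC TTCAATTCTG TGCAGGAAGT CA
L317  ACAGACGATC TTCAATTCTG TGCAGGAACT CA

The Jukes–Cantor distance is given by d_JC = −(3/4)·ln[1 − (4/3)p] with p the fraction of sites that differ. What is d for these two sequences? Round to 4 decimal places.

0.1001

The sequences differ at positions 4 (A/G), 8 (C/A), 29 (G/C).
p = 3/32 = 0.093750.
d = −0.75 · ln(1 − (4/3)·0.093750) = −0.75 · ln(0.875000) = −0.75 · (-0.133531) = 0.1001.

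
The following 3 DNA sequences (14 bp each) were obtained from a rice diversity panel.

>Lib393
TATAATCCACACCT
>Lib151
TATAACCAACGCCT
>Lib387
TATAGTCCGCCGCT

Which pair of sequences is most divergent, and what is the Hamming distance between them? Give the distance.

6

Pairwise Hamming distances:
  Lib393 vs Lib151: 3
  Lib393 vs Lib387: 4
  Lib151 vs Lib387: 6
The largest is 6, between Lib151 and Lib387.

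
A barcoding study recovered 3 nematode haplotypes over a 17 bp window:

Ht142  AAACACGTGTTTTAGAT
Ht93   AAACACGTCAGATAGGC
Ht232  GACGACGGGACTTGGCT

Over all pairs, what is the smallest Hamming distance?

Pairwise Hamming distances:
  Ht142 vs Ht93: 6
  Ht142 vs Ht232: 8
  Ht93 vs Ht232: 10
The smallest is 6, between Ht142 and Ht93.

6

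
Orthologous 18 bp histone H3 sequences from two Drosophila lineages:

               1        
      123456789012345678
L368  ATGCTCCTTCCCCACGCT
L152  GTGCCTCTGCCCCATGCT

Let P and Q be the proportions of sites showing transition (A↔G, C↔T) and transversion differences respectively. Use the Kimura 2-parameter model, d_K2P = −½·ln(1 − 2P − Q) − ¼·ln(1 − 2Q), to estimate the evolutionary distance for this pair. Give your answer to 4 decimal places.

0.3760

Mismatches occur at site 1 (A↔G, transition), site 5 (T↔C, transition), site 6 (C↔T, transition), site 9 (T↔G, transversion), site 15 (C↔T, transition).
Of the 5 differences, 4 transitions and 1 transversion over 18 sites: P = 4/18 = 0.222222, Q = 1/18 = 0.055556.
d = −0.5·ln(0.500000) − 0.25·ln(0.888888) = −0.5·(-0.693147) − 0.25·(-0.117784) = 0.3760.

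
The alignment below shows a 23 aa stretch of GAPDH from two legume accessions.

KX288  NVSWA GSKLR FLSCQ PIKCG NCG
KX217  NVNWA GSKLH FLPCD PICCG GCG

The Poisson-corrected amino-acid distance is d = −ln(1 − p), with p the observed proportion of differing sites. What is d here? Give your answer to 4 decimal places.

Mismatches occur at site 3 (S/N), site 10 (R/H), site 13 (S/P), site 15 (Q/D), site 18 (K/C), site 21 (N/G).
p = 6/23 = 0.260870.
d = −ln(1 − 0.260870) = −ln(0.739130) = 0.3023.

0.3023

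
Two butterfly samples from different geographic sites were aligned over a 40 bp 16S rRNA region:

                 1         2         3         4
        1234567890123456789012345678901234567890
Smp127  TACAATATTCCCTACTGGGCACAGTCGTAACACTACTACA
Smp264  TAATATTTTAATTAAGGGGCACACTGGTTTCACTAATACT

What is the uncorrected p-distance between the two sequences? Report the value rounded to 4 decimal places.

0.3500

Differing sites — 3:C/A; 4:A/T; 7:A/T; 10:C/A; 11:C/A; 12:C/T; 15:C/A; 16:T/G; 24:G/C; 26:C/G; 29:A/T; 30:A/T; 36:C/A; 40:A/T.
There are 14 differences over 40 sites, so p = 14/40 = 0.3500.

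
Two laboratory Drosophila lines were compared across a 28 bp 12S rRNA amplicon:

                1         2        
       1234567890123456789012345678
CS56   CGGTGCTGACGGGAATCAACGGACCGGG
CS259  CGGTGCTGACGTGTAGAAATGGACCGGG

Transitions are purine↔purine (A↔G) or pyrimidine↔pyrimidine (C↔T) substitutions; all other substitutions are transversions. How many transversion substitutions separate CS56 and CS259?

4

The sequences differ at positions 12 (G/T, transversion), 14 (A/T, transversion), 16 (T/G, transversion), 17 (C/A, transversion), 20 (C/T, transition).
Of the 5 differences, 1 transition and 4 transversions, so the answer is 4.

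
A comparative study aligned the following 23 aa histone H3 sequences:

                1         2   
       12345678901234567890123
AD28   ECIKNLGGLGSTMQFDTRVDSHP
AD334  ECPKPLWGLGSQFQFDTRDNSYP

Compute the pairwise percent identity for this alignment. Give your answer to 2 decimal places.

65.22%

Mismatches occur at site 3 (I→P), site 5 (N→P), site 7 (G→W), site 12 (T→Q), site 13 (M→F), site 19 (V→D), site 20 (D→N), site 22 (H→Y).
15 of the 23 sites match, so the percent identity is 15/23 × 100 = 65.22%.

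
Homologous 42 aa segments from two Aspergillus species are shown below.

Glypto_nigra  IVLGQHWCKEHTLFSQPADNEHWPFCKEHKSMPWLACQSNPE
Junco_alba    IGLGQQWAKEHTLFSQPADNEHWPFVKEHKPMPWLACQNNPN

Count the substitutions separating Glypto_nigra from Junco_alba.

7

Mismatches occur at site 2 (V/G), site 6 (H/Q), site 8 (C/A), site 26 (C/V), site 31 (S/P), site 39 (S/N), site 42 (E/N).
That gives 7 mismatches out of 42 aligned sites, so the Hamming distance is 7.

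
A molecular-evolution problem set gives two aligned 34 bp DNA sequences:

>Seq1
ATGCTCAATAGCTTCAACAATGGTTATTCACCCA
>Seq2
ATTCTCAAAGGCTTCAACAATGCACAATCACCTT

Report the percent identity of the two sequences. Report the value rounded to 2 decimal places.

Mismatches occur at site 3 (G/T), site 9 (T/A), site 10 (A/G), site 23 (G/C), site 24 (T/A), site 25 (T/C), site 27 (T/A), site 33 (C/T), site 34 (A/T).
25 of the 34 sites match, so the percent identity is 25/34 × 100 = 73.53%.

73.53%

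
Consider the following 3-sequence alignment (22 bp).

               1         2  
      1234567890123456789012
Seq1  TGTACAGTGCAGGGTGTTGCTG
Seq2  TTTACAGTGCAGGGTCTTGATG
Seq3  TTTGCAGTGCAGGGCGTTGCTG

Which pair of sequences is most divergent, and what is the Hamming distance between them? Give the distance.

4

Pairwise Hamming distances:
  Seq1 vs Seq2: 3
  Seq1 vs Seq3: 3
  Seq2 vs Seq3: 4
The largest is 4, between Seq2 and Seq3.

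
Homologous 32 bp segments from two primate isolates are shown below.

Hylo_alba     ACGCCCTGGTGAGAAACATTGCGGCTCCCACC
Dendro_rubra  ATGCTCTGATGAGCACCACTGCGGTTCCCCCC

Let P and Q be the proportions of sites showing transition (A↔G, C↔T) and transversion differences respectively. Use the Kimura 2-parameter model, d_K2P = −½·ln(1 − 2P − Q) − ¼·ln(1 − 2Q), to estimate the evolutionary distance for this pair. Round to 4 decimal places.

The sequences differ at positions 2 (C/T, transition), 5 (C/T, transition), 9 (G/A, transition), 14 (A/C, transversion), 16 (A/C, transversion), 19 (T/C, transition), 25 (C/T, transition), 30 (A/C, transversion).
Of the 8 differences, 5 transitions and 3 transversions over 32 sites: P = 5/32 = 0.156250, Q = 3/32 = 0.093750.
d = −0.5·ln(0.593750) − 0.25·ln(0.812500) = −0.5·(-0.521297) − 0.25·(-0.207639) = 0.3126.

0.3126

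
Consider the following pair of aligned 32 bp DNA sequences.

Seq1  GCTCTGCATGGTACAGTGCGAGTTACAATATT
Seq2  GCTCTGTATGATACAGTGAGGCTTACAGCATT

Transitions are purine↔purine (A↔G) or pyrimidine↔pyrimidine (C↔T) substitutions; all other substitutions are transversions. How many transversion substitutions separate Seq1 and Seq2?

2

Mismatches occur at site 7 (C↔T, transition), site 11 (G↔A, transition), site 19 (C↔A, transversion), site 21 (A↔G, transition), site 22 (G↔C, transversion), site 28 (A↔G, transition), site 29 (T↔C, transition).
Of the 7 differences, 5 transitions and 2 transversions, so the answer is 2.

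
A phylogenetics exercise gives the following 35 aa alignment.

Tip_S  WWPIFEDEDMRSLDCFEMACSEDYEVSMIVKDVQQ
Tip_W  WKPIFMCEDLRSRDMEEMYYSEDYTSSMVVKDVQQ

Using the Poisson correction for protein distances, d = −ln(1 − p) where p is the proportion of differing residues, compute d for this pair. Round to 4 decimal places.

Differing sites — 2:W/K; 6:E/M; 7:D/C; 10:M/L; 13:L/R; 15:C/M; 16:F/E; 19:A/Y; 20:C/Y; 25:E/T; 26:V/S; 29:I/V.
p = 12/35 = 0.342857.
d = −ln(1 − 0.342857) = −ln(0.657143) = 0.4199.

0.4199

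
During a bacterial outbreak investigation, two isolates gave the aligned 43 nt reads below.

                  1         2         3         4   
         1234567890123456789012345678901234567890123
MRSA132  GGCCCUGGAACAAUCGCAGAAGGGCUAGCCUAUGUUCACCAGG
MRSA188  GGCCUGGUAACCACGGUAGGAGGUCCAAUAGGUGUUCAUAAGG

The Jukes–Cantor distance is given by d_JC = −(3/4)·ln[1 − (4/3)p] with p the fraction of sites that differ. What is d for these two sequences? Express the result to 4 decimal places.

The sequences differ at positions 5 (C/U), 6 (U/G), 8 (G/U), 12 (A/C), 14 (U/C), 15 (C/G), 17 (C/U), 20 (A/G), 24 (G/U), 26 (U/C), 28 (G/A), 29 (C/U), 30 (C/A), 31 (U/G), 32 (A/G), 39 (C/U), 40 (C/A).
p = 17/43 = 0.395349.
d = −0.75 · ln(1 − (4/3)·0.395349) = −0.75 · ln(0.472868) = −0.75 · (-0.748939) = 0.5617.

0.5617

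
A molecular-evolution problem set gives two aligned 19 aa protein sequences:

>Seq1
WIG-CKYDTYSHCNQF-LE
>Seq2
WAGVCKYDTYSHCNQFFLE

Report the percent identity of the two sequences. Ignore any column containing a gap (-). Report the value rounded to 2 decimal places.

Excluding the 2 gap columns leaves 17 comparable sites.
Differing sites — 2:I/A.
16 of the 17 comparable sites match, so the percent identity is 16/17 × 100 = 94.12%.

94.12%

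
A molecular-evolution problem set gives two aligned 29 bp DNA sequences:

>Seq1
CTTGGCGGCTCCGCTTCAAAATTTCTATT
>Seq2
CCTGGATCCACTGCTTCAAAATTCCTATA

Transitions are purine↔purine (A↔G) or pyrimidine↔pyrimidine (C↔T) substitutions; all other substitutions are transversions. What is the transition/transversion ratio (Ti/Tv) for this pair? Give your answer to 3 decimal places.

0.600

Differing sites — 2:T/C (Ti); 6:C/A (Tv); 7:G/T (Tv); 8:G/C (Tv); 10:T/A (Tv); 12:C/T (Ti); 24:T/C (Ti); 29:T/A (Tv).
Of the 8 differences, 3 transitions and 5 transversions, so Ti/Tv = 3/5 = 0.600.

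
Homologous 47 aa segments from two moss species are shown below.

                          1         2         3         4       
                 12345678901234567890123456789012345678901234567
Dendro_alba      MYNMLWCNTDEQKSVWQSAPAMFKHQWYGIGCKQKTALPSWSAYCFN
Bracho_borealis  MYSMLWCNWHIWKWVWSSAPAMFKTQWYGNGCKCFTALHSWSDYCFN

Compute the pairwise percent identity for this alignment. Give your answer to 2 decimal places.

72.34%

Mismatches occur at site 3 (N/S), site 9 (T/W), site 10 (D/H), site 11 (E/I), site 12 (Q/W), site 14 (S/W), site 17 (Q/S), site 25 (H/T), site 30 (I/N), site 34 (Q/C), site 35 (K/F), site 39 (P/H), site 43 (A/D).
34 of the 47 sites match, so the percent identity is 34/47 × 100 = 72.34%.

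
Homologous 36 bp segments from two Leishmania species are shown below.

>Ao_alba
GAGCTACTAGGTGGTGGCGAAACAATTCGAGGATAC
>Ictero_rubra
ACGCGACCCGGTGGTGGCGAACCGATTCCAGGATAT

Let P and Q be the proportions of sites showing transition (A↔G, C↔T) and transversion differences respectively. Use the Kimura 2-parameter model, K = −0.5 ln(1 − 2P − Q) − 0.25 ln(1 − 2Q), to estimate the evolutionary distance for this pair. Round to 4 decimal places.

0.3054

Mismatches occur at site 1 (G↔A, transition), site 2 (A↔C, transversion), site 5 (T↔G, transversion), site 8 (T↔C, transition), site 9 (A↔C, transversion), site 22 (A↔C, transversion), site 24 (A↔G, transition), site 29 (G↔C, transversion), site 36 (C↔T, transition).
Of the 9 differences, 4 transitions and 5 transversions over 36 sites: P = 4/36 = 0.111111, Q = 5/36 = 0.138889.
d = −0.5·ln(0.638889) − 0.25·ln(0.722222) = −0.5·(-0.448025) − 0.25·(-0.325423) = 0.3054.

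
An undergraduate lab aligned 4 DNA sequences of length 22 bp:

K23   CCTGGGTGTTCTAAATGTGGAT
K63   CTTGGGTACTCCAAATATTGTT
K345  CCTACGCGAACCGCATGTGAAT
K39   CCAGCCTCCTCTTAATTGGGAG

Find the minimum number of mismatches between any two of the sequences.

7

Pairwise Hamming distances:
  K23 vs K63: 7
  K23 vs K345: 9
  K23 vs K39: 9
  K63 vs K345: 13
  K63 vs K39: 12
  K345 vs K39: 14
The smallest is 7, between K23 and K63.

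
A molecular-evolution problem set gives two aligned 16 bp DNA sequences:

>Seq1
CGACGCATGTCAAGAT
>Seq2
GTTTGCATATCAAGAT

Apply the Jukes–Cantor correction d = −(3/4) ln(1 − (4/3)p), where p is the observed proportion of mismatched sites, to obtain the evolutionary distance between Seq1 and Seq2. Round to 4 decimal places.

0.4042

Differing sites — 1:C/G; 2:G/T; 3:A/T; 4:C/T; 9:G/A.
p = 5/16 = 0.312500.
d = −0.75 · ln(1 − (4/3)·0.312500) = −0.75 · ln(0.583333) = −0.75 · (-0.538997) = 0.4042.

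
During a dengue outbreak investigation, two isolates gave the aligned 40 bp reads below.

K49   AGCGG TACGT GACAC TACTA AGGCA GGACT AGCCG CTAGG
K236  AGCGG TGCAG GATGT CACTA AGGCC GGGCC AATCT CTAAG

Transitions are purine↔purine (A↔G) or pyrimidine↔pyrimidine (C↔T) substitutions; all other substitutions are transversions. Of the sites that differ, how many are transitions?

Mismatches occur at site 7 (A↔G, transition), site 9 (G↔A, transition), site 10 (T↔G, transversion), site 13 (C↔T, transition), site 14 (A↔G, transition), site 15 (C↔T, transition), site 16 (T↔C, transition), site 25 (A↔C, transversion), site 28 (A↔G, transition), site 30 (T↔C, transition), site 32 (G↔A, transition), site 33 (C↔T, transition), site 35 (G↔T, transversion), site 39 (G↔A, transition).
Of the 14 differences, 11 transitions and 3 transversions, so the answer is 11.

11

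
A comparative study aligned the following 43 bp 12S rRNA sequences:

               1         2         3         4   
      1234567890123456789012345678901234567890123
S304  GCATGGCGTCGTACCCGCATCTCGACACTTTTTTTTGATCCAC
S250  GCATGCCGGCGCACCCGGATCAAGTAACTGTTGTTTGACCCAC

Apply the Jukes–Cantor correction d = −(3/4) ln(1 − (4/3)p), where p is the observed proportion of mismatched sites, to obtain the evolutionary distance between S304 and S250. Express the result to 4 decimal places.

0.3129

The sequences differ at positions 6 (G/C), 9 (T/G), 12 (T/C), 18 (C/G), 22 (T/A), 23 (C/A), 25 (A/T), 26 (C/A), 30 (T/G), 33 (T/G), 39 (T/C).
p = 11/43 = 0.255814.
d = −0.75 · ln(1 − (4/3)·0.255814) = −0.75 · ln(0.658915) = −0.75 · (-0.417161) = 0.3129.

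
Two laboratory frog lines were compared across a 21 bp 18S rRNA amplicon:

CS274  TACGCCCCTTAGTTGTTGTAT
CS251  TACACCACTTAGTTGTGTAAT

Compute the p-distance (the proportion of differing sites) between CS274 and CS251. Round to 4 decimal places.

Mismatches occur at site 4 (G↔A), site 7 (C↔A), site 17 (T↔G), site 18 (G↔T), site 19 (T↔A).
There are 5 differences over 21 sites, so p = 5/21 = 0.2381.

0.2381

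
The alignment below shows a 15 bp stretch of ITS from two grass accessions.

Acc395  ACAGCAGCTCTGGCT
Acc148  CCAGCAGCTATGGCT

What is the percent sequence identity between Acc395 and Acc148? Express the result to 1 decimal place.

86.7%

Differing sites — 1:A/C; 10:C/A.
13 of the 15 sites match, so the percent identity is 13/15 × 100 = 86.7%.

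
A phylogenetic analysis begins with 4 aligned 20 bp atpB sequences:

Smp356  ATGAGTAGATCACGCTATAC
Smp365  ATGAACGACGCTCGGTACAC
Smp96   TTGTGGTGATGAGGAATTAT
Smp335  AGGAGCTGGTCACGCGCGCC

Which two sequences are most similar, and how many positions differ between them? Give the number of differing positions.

8

Pairwise Hamming distances:
  Smp356 vs Smp365: 9
  Smp356 vs Smp96: 10
  Smp356 vs Smp335: 8
  Smp365 vs Smp96: 16
  Smp365 vs Smp335: 12
  Smp96 vs Smp335: 13
The smallest is 8, between Smp356 and Smp335.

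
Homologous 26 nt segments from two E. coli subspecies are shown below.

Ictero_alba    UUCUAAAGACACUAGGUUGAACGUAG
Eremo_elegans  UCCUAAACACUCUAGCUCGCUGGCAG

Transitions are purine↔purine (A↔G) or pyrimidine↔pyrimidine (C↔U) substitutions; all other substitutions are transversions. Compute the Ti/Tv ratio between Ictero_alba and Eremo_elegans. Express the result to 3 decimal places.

Mismatches occur at site 2 (U/C, transition), site 8 (G/C, transversion), site 11 (A/U, transversion), site 16 (G/C, transversion), site 18 (U/C, transition), site 20 (A/C, transversion), site 21 (A/U, transversion), site 22 (C/G, transversion), site 24 (U/C, transition).
Of the 9 differences, 3 transitions and 6 transversions, so Ti/Tv = 3/6 = 0.500.

0.500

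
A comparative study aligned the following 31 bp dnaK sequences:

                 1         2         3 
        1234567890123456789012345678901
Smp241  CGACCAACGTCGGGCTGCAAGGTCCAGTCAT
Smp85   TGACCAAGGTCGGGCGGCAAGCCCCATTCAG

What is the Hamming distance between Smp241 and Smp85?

7

Mismatches occur at site 1 (C/T), site 8 (C/G), site 16 (T/G), site 22 (G/C), site 23 (T/C), site 27 (G/T), site 31 (T/G).
That gives 7 mismatches out of 31 aligned sites, so the Hamming distance is 7.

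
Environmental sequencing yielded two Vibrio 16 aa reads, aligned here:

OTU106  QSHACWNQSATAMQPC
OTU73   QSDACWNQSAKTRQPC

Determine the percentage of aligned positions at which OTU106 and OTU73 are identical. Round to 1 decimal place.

Differing sites — 3:H/D; 11:T/K; 12:A/T; 13:M/R.
12 of the 16 sites match, so the percent identity is 12/16 × 100 = 75.0%.

75.0%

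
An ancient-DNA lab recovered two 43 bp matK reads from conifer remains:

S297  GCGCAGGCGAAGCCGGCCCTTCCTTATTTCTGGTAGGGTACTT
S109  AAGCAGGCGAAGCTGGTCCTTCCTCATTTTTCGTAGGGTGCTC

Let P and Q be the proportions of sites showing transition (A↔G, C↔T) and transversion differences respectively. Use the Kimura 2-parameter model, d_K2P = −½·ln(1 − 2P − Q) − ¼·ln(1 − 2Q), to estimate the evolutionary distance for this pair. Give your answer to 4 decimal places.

Differing sites — 1:G/A (Ti); 2:C/A (Tv); 14:C/T (Ti); 17:C/T (Ti); 25:T/C (Ti); 30:C/T (Ti); 32:G/C (Tv); 40:A/G (Ti); 43:T/C (Ti).
Of the 9 differences, 7 transitions and 2 transversions over 43 sites: P = 7/43 = 0.162791, Q = 2/43 = 0.046512.
d = −0.5·ln(0.627906) − 0.25·ln(0.906976) = −0.5·(-0.465365) − 0.25·(-0.097639) = 0.2571.

0.2571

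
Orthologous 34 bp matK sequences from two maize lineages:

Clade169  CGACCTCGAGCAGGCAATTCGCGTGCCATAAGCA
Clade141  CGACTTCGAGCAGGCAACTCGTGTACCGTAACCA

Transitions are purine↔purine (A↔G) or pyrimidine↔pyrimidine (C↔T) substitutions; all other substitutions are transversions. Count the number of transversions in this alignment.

The sequences differ at positions 5 (C/T, transition), 18 (T/C, transition), 22 (C/T, transition), 25 (G/A, transition), 28 (A/G, transition), 32 (G/C, transversion).
Of the 6 differences, 5 transitions and 1 transversion, so the answer is 1.

1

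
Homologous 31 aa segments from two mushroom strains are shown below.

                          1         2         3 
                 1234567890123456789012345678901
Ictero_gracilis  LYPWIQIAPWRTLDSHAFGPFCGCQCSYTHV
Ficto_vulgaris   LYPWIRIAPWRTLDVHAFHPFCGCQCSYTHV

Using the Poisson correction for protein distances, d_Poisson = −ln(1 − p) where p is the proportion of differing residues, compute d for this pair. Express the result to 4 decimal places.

0.1018

Differing sites — 6:Q/R; 15:S/V; 19:G/H.
p = 3/31 = 0.096774.
d = −ln(1 − 0.096774) = −ln(0.903226) = 0.1018.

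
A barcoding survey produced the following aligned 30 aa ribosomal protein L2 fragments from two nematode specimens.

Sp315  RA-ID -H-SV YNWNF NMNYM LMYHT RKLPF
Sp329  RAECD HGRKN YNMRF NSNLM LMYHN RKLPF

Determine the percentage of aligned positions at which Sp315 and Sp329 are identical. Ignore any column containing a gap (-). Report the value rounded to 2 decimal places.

66.67%

Excluding the 3 gap columns leaves 27 comparable sites.
Differing sites — 4:I/C; 7:H/G; 9:S/K; 10:V/N; 13:W/M; 14:N/R; 17:M/S; 19:Y/L; 25:T/N.
18 of the 27 comparable sites match, so the percent identity is 18/27 × 100 = 66.67%.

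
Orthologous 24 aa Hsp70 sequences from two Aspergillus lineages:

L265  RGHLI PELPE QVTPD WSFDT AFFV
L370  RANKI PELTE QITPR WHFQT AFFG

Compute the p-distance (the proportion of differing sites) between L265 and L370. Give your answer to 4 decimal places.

Differing sites — 2:G/A; 3:H/N; 4:L/K; 9:P/T; 12:V/I; 15:D/R; 17:S/H; 19:D/Q; 24:V/G.
There are 9 differences over 24 sites, so p = 9/24 = 0.3750.

0.3750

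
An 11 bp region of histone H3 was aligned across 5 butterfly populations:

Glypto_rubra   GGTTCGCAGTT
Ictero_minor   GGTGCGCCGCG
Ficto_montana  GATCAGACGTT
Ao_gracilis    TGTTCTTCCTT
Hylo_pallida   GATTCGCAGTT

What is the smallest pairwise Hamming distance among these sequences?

Pairwise Hamming distances:
  Glypto_rubra vs Ictero_minor: 4
  Glypto_rubra vs Ficto_montana: 5
  Glypto_rubra vs Ao_gracilis: 5
  Glypto_rubra vs Hylo_pallida: 1
  Ictero_minor vs Ficto_montana: 6
  Ictero_minor vs Ao_gracilis: 7
  Ictero_minor vs Hylo_pallida: 5
  Ficto_montana vs Ao_gracilis: 7
  Ficto_montana vs Hylo_pallida: 4
  Ao_gracilis vs Hylo_pallida: 6
The smallest is 1, between Glypto_rubra and Hylo_pallida.

1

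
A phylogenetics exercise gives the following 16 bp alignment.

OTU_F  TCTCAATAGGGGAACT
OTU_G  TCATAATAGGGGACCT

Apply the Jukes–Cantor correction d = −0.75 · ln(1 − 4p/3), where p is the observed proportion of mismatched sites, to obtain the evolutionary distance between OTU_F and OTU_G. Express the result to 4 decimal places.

The sequences differ at positions 3 (T/A), 4 (C/T), 14 (A/C).
p = 3/16 = 0.187500.
d = −0.75 · ln(1 − (4/3)·0.187500) = −0.75 · ln(0.750000) = −0.75 · (-0.287682) = 0.2158.

0.2158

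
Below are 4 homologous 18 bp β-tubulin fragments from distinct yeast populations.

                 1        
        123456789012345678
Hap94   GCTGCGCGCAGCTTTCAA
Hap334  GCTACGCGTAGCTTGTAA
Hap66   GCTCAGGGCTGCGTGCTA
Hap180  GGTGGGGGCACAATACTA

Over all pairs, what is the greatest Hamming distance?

Pairwise Hamming distances:
  Hap94 vs Hap334: 4
  Hap94 vs Hap66: 7
  Hap94 vs Hap180: 8
  Hap334 vs Hap66: 8
  Hap334 vs Hap180: 11
  Hap66 vs Hap180: 8
The largest is 11, between Hap334 and Hap180.

11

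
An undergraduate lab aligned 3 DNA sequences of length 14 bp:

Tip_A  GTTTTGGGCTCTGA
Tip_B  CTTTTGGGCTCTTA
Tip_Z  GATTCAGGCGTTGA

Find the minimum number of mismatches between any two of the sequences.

2

Pairwise Hamming distances:
  Tip_A vs Tip_B: 2
  Tip_A vs Tip_Z: 5
  Tip_B vs Tip_Z: 7
The smallest is 2, between Tip_A and Tip_B.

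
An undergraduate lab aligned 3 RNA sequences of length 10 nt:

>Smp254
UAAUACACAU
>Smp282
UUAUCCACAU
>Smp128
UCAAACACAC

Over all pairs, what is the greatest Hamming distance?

4

Pairwise Hamming distances:
  Smp254 vs Smp282: 2
  Smp254 vs Smp128: 3
  Smp282 vs Smp128: 4
The largest is 4, between Smp282 and Smp128.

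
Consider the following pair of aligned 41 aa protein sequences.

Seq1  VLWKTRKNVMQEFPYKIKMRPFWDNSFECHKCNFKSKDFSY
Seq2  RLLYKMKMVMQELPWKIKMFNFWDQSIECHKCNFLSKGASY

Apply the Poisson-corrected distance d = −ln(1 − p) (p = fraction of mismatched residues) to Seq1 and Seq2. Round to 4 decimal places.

0.4555

The sequences differ at positions 1 (V/R), 3 (W/L), 4 (K/Y), 5 (T/K), 6 (R/M), 8 (N/M), 13 (F/L), 15 (Y/W), 20 (R/F), 21 (P/N), 25 (N/Q), 27 (F/I), 35 (K/L), 38 (D/G), 39 (F/A).
p = 15/41 = 0.365854.
d = −ln(1 − 0.365854) = −ln(0.634146) = 0.4555.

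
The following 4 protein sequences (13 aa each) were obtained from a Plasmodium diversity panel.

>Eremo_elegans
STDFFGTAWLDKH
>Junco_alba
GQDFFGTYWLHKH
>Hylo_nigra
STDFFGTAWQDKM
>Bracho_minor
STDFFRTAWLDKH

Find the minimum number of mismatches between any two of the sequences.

Pairwise Hamming distances:
  Eremo_elegans vs Junco_alba: 4
  Eremo_elegans vs Hylo_nigra: 2
  Eremo_elegans vs Bracho_minor: 1
  Junco_alba vs Hylo_nigra: 6
  Junco_alba vs Bracho_minor: 5
  Hylo_nigra vs Bracho_minor: 3
The smallest is 1, between Eremo_elegans and Bracho_minor.

1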